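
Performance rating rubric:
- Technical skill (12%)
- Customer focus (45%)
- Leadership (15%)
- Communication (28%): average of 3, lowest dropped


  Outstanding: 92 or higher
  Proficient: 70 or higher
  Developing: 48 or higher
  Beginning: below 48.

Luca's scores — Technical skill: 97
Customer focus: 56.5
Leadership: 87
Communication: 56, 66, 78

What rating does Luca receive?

Proficient

Communication: drop 56 → average of remaining 2 = 144/2 = 72
Weighted total:
  Technical skill 97 × 0.12 = 11.64
  Customer focus 56.5 × 0.45 = 25.425
  Leadership 87 × 0.15 = 13.05
  Communication 72 × 0.28 = 20.16
Sum = 70.275
70.275 is ≥ 70 and < 92 → Proficient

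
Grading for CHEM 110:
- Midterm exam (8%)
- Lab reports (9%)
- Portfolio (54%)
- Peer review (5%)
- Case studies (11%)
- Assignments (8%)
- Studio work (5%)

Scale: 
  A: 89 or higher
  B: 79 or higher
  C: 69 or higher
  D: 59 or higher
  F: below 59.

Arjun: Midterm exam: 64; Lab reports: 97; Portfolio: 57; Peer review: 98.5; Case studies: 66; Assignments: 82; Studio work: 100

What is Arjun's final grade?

Weighted total:
  Midterm exam 64 × 0.08 = 5.12
  Lab reports 97 × 0.09 = 8.73
  Portfolio 57 × 0.54 = 30.78
  Peer review 98.5 × 0.05 = 4.925
  Case studies 66 × 0.11 = 7.26
  Assignments 82 × 0.08 = 6.56
  Studio work 100 × 0.05 = 5
Sum = 68.375
68.375 is ≥ 59 and < 69 → D

D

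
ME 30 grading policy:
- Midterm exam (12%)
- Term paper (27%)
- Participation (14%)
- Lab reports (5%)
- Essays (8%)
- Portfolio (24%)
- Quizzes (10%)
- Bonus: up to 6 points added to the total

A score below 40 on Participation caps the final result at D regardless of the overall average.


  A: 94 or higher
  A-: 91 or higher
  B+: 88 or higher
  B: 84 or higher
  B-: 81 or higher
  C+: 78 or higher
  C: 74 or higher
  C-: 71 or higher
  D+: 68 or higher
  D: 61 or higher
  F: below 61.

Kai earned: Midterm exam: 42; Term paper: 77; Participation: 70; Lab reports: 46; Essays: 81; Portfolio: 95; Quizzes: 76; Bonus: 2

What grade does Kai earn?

Participation score 70 ≥ 40: minimum met.
Weighted total:
  Midterm exam 42 × 0.12 = 5.04
  Term paper 77 × 0.27 = 20.79
  Participation 70 × 0.14 = 9.8
  Lab reports 46 × 0.05 = 2.3
  Essays 81 × 0.08 = 6.48
  Portfolio 95 × 0.24 = 22.8
  Quizzes 76 × 0.1 = 7.6
Sum = 74.81
Bonus: 74.81 + 2 = 76.81
76.81 is ≥ 74 and < 78 → C

C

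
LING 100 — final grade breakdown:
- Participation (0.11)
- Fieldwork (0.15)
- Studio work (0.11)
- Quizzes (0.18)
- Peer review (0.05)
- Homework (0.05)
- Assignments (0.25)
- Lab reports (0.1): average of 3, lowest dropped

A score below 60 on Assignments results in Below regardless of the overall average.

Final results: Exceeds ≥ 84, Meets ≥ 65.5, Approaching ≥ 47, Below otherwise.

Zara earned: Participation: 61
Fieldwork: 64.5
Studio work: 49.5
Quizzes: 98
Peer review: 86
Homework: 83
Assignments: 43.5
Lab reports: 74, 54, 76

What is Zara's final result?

Below

Lab reports: drop 54 → average of remaining 2 = 150/2 = 75
Assignments score 43.5 < 60: minimum not met.
Weighted total:
  Participation 61 × 0.11 = 6.71
  Fieldwork 64.5 × 0.15 = 9.675
  Studio work 49.5 × 0.11 = 5.445
  Quizzes 98 × 0.18 = 17.64
  Peer review 86 × 0.05 = 4.3
  Homework 83 × 0.05 = 4.15
  Assignments 43.5 × 0.25 = 10.875
  Lab reports 75 × 0.1 = 7.5
Sum = 66.295
Because the Assignments minimum was not met, the result is Below.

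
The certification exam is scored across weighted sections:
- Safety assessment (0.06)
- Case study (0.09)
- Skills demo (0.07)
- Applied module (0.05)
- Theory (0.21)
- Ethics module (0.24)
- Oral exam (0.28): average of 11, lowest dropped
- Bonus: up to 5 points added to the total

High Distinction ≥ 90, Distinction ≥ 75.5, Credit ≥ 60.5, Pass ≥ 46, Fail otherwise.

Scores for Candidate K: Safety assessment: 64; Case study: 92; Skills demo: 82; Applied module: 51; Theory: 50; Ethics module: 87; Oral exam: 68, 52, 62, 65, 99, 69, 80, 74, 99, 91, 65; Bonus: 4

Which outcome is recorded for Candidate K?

Distinction

Oral exam: drop 52 → average of remaining 10 = 772/10 = 77.2
Weighted total:
  Safety assessment 64 × 0.06 = 3.84
  Case study 92 × 0.09 = 8.28
  Skills demo 82 × 0.07 = 5.74
  Applied module 51 × 0.05 = 2.55
  Theory 50 × 0.21 = 10.5
  Ethics module 87 × 0.24 = 20.88
  Oral exam 77.2 × 0.28 = 21.616
Sum = 73.406
Bonus: 73.406 + 4 = 77.406
77.406 is ≥ 75.5 and < 90 → Distinction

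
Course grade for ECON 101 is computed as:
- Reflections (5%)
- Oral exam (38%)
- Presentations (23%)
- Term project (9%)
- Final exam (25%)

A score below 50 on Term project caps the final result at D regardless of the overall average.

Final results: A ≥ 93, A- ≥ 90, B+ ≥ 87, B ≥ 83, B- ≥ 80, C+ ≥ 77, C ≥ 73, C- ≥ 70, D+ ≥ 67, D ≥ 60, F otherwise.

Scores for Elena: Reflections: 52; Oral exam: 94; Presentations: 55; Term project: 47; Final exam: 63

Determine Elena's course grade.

Term project score 47 < 50: minimum not met.
Weighted total:
  Reflections 52 × 0.05 = 2.6
  Oral exam 94 × 0.38 = 35.72
  Presentations 55 × 0.23 = 12.65
  Term project 47 × 0.09 = 4.23
  Final exam 63 × 0.25 = 15.75
Sum = 70.95
70.95 would be C-; cap at D applies → D.

D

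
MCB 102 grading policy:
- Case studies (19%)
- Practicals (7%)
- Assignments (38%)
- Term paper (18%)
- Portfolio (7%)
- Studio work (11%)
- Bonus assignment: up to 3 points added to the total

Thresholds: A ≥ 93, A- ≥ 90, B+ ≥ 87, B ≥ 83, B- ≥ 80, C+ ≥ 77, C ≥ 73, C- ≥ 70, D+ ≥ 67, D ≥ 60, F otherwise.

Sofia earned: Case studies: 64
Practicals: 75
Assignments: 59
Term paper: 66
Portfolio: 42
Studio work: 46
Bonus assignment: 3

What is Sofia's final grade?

D

Weighted total:
  Case studies 64 × 0.19 = 12.16
  Practicals 75 × 0.07 = 5.25
  Assignments 59 × 0.38 = 22.42
  Term paper 66 × 0.18 = 11.88
  Portfolio 42 × 0.07 = 2.94
  Studio work 46 × 0.11 = 5.06
Sum = 59.71
Bonus assignment: 59.71 + 3 = 62.71
62.71 is ≥ 60 and < 67 → D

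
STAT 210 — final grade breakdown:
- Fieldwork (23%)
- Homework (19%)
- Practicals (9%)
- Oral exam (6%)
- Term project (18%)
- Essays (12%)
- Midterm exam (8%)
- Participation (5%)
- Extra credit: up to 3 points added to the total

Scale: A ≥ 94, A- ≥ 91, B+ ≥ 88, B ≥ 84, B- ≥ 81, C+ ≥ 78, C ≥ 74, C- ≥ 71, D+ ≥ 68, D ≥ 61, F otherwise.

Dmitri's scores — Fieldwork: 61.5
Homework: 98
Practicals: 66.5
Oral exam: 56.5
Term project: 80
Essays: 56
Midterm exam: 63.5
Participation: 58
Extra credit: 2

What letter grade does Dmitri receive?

C-

Weighted total:
  Fieldwork 61.5 × 0.23 = 14.145
  Homework 98 × 0.19 = 18.62
  Practicals 66.5 × 0.09 = 5.985
  Oral exam 56.5 × 0.06 = 3.39
  Term project 80 × 0.18 = 14.4
  Essays 56 × 0.12 = 6.72
  Midterm exam 63.5 × 0.08 = 5.08
  Participation 58 × 0.05 = 2.9
Sum = 71.24
Extra credit: 71.24 + 2 = 73.24
73.24 is ≥ 71 and < 74 → C-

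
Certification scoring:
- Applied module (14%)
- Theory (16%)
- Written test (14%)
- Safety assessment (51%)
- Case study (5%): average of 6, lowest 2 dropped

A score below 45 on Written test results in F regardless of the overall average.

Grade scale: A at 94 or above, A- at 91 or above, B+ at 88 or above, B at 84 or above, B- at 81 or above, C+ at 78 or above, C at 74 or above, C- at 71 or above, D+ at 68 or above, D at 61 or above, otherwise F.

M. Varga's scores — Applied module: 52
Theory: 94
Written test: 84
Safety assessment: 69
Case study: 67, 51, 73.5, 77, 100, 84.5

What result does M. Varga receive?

Case study: drop 51, 67 → average of remaining 4 = 335/4 = 83.75
Written test score 84 ≥ 45: minimum met.
Weighted total:
  Applied module 52 × 0.14 = 7.28
  Theory 94 × 0.16 = 15.04
  Written test 84 × 0.14 = 11.76
  Safety assessment 69 × 0.51 = 35.19
  Case study 83.75 × 0.05 = 4.1875
Sum = 73.4575
73.4575 is ≥ 71 and < 74 → C-

C-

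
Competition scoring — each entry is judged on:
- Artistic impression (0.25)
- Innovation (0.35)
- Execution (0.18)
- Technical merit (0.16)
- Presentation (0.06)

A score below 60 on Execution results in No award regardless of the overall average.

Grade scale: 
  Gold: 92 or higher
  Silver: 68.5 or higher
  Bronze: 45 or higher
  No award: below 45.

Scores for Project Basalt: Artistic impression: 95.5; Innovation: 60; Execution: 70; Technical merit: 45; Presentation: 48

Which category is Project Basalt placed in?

Execution score 70 ≥ 60: minimum met.
Weighted total:
  Artistic impression 95.5 × 0.25 = 23.875
  Innovation 60 × 0.35 = 21
  Execution 70 × 0.18 = 12.6
  Technical merit 45 × 0.16 = 7.2
  Presentation 48 × 0.06 = 2.88
Sum = 67.555
67.555 is ≥ 45 and < 68.5 → Bronze

Bronze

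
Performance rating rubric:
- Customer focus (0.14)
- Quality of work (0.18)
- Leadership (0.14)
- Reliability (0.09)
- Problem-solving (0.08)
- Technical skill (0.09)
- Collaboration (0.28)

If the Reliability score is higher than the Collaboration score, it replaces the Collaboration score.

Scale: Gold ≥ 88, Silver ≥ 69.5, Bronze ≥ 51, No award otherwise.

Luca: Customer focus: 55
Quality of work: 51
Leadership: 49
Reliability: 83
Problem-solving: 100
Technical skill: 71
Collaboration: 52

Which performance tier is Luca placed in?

Reliability (83) > Collaboration (52), so Collaboration counts as 83.
Weighted total:
  Customer focus 55 × 0.14 = 7.7
  Quality of work 51 × 0.18 = 9.18
  Leadership 49 × 0.14 = 6.86
  Reliability 83 × 0.09 = 7.47
  Problem-solving 100 × 0.08 = 8
  Technical skill 71 × 0.09 = 6.39
  Collaboration 83 × 0.28 = 23.24
Sum = 68.84
68.84 is ≥ 51 and < 69.5 → Bronze

Bronze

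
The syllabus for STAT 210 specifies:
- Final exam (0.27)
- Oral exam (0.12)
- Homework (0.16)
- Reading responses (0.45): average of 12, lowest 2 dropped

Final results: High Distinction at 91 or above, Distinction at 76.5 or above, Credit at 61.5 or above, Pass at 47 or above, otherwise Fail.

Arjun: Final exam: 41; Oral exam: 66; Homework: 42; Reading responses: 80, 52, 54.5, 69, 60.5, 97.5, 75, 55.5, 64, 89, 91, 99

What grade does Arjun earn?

Pass

Reading responses: drop 52, 54.5 → average of remaining 10 = 780.5/10 = 78.05
Weighted total:
  Final exam 41 × 0.27 = 11.07
  Oral exam 66 × 0.12 = 7.92
  Homework 42 × 0.16 = 6.72
  Reading responses 78.05 × 0.45 = 35.1225
Sum = 60.8325
60.8325 is ≥ 47 and < 61.5 → Pass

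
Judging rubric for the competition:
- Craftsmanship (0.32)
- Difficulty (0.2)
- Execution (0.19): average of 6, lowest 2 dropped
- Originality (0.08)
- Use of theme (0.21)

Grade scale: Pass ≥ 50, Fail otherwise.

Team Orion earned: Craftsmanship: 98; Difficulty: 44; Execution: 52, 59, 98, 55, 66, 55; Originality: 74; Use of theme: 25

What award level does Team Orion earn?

Execution: drop 52, 55 → average of remaining 4 = 278/4 = 69.5
Weighted total:
  Craftsmanship 98 × 0.32 = 31.36
  Difficulty 44 × 0.2 = 8.8
  Execution 69.5 × 0.19 = 13.205
  Originality 74 × 0.08 = 5.92
  Use of theme 25 × 0.21 = 5.25
Sum = 64.535
64.535 ≥ 50 → Pass

Pass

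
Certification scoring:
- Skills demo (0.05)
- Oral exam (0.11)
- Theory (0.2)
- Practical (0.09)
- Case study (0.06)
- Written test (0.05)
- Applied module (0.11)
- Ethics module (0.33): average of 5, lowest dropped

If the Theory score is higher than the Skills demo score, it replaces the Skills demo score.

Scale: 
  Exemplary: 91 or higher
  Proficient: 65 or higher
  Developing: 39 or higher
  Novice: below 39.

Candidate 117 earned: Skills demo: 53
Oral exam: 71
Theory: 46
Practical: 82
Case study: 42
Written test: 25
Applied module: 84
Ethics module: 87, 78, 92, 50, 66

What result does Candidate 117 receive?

Ethics module: drop 50 → average of remaining 4 = 323/4 = 80.75
Theory (46) ≤ Skills demo (53), so Skills demo stays at 53.
Weighted total:
  Skills demo 53 × 0.05 = 2.65
  Oral exam 71 × 0.11 = 7.81
  Theory 46 × 0.2 = 9.2
  Practical 82 × 0.09 = 7.38
  Case study 42 × 0.06 = 2.52
  Written test 25 × 0.05 = 1.25
  Applied module 84 × 0.11 = 9.24
  Ethics module 80.75 × 0.33 = 26.6475
Sum = 66.6975
66.6975 is ≥ 65 and < 91 → Proficient

Proficient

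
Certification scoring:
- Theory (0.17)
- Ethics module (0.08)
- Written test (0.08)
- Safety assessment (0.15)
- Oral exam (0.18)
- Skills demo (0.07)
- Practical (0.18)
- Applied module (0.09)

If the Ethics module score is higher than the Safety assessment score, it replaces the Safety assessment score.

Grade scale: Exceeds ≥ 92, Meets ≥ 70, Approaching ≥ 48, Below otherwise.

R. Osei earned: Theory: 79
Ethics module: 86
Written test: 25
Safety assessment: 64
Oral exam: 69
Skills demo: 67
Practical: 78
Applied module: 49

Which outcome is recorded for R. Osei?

Meets

Ethics module (86) > Safety assessment (64), so Safety assessment counts as 86.
Weighted total:
  Theory 79 × 0.17 = 13.43
  Ethics module 86 × 0.08 = 6.88
  Written test 25 × 0.08 = 2
  Safety assessment 86 × 0.15 = 12.9
  Oral exam 69 × 0.18 = 12.42
  Skills demo 67 × 0.07 = 4.69
  Practical 78 × 0.18 = 14.04
  Applied module 49 × 0.09 = 4.41
Sum = 70.77
70.77 is ≥ 70 and < 92 → Meets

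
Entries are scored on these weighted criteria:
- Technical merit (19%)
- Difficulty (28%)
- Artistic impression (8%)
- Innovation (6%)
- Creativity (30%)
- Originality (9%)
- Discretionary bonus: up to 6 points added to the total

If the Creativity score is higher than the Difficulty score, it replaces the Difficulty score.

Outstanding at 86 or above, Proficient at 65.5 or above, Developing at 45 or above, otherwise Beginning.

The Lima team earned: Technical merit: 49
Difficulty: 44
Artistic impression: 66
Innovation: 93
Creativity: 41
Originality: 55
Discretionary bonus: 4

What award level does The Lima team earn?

Creativity (41) ≤ Difficulty (44), so Difficulty stays at 44.
Weighted total:
  Technical merit 49 × 0.19 = 9.31
  Difficulty 44 × 0.28 = 12.32
  Artistic impression 66 × 0.08 = 5.28
  Innovation 93 × 0.06 = 5.58
  Creativity 41 × 0.3 = 12.3
  Originality 55 × 0.09 = 4.95
Sum = 49.74
Discretionary bonus: 49.74 + 4 = 53.74
53.74 is ≥ 45 and < 65.5 → Developing

Developing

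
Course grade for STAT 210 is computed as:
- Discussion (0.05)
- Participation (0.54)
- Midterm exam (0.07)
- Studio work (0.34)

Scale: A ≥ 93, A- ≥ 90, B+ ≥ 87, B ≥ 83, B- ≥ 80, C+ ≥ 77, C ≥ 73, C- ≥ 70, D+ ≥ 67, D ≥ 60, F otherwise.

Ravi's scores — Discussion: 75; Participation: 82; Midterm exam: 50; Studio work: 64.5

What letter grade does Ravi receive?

C

Weighted total:
  Discussion 75 × 0.05 = 3.75
  Participation 82 × 0.54 = 44.28
  Midterm exam 50 × 0.07 = 3.5
  Studio work 64.5 × 0.34 = 21.93
Sum = 73.46
73.46 is ≥ 73 and < 77 → C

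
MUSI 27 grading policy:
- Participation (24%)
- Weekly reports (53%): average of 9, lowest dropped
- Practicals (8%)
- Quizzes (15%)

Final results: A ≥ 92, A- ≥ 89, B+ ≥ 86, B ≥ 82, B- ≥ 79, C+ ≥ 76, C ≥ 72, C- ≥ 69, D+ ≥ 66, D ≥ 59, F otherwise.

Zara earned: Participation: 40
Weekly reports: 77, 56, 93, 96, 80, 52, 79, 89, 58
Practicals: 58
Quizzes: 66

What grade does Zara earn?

Weekly reports: drop 52 → average of remaining 8 = 628/8 = 78.5
Weighted total:
  Participation 40 × 0.24 = 9.6
  Weekly reports 78.5 × 0.53 = 41.605
  Practicals 58 × 0.08 = 4.64
  Quizzes 66 × 0.15 = 9.9
Sum = 65.745
65.745 is ≥ 59 and < 66 → D

D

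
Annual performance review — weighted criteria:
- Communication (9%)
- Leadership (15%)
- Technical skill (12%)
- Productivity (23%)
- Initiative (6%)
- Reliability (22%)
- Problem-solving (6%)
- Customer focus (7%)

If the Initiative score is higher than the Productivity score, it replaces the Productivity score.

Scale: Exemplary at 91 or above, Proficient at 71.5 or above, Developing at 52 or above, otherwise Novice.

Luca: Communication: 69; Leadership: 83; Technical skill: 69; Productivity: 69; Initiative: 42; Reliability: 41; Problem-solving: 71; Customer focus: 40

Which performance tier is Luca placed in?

Developing

Initiative (42) ≤ Productivity (69), so Productivity stays at 69.
Weighted total:
  Communication 69 × 0.09 = 6.21
  Leadership 83 × 0.15 = 12.45
  Technical skill 69 × 0.12 = 8.28
  Productivity 69 × 0.23 = 15.87
  Initiative 42 × 0.06 = 2.52
  Reliability 41 × 0.22 = 9.02
  Problem-solving 71 × 0.06 = 4.26
  Customer focus 40 × 0.07 = 2.8
Sum = 61.41
61.41 is ≥ 52 and < 71.5 → Developing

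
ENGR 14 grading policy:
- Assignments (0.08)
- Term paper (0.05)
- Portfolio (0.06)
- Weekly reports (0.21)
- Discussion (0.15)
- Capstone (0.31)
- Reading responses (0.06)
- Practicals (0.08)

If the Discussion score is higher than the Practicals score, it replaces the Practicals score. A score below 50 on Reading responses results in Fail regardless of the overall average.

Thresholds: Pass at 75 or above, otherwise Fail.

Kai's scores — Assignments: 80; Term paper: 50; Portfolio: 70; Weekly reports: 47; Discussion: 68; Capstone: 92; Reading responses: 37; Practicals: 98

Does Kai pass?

Fail

Discussion (68) ≤ Practicals (98), so Practicals stays at 98.
Reading responses score 37 < 50: minimum not met.
Weighted total:
  Assignments 80 × 0.08 = 6.4
  Term paper 50 × 0.05 = 2.5
  Portfolio 70 × 0.06 = 4.2
  Weekly reports 47 × 0.21 = 9.87
  Discussion 68 × 0.15 = 10.2
  Capstone 92 × 0.31 = 28.52
  Reading responses 37 × 0.06 = 2.22
  Practicals 98 × 0.08 = 7.84
Sum = 71.75
Because the Reading responses minimum was not met, the result is Fail.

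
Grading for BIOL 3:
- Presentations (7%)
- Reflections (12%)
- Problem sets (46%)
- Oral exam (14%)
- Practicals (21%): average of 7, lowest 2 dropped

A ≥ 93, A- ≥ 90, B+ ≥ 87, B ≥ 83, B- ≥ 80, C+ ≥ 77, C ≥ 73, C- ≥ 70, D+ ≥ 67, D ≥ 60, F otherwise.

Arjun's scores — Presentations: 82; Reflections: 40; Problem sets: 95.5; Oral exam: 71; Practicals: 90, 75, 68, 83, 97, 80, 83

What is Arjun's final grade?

Practicals: drop 68, 75 → average of remaining 5 = 433/5 = 86.6
Weighted total:
  Presentations 82 × 0.07 = 5.74
  Reflections 40 × 0.12 = 4.8
  Problem sets 95.5 × 0.46 = 43.93
  Oral exam 71 × 0.14 = 9.94
  Practicals 86.6 × 0.21 = 18.186
Sum = 82.596
82.596 is ≥ 80 and < 83 → B-

B-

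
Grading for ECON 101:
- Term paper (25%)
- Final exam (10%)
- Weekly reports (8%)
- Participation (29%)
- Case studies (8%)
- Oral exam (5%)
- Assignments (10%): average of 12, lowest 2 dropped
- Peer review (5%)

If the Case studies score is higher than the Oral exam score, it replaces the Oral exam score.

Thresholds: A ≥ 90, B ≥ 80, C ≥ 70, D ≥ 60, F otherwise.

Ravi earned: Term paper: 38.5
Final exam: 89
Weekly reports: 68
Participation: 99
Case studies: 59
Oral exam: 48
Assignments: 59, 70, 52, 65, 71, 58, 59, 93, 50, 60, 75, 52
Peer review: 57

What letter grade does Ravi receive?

Assignments: drop 50, 52 → average of remaining 10 = 662/10 = 66.2
Case studies (59) > Oral exam (48), so Oral exam counts as 59.
Weighted total:
  Term paper 38.5 × 0.25 = 9.625
  Final exam 89 × 0.1 = 8.9
  Weekly reports 68 × 0.08 = 5.44
  Participation 99 × 0.29 = 28.71
  Case studies 59 × 0.08 = 4.72
  Oral exam 59 × 0.05 = 2.95
  Assignments 66.2 × 0.1 = 6.62
  Peer review 57 × 0.05 = 2.85
Sum = 69.815
69.815 is ≥ 60 and < 70 → D

D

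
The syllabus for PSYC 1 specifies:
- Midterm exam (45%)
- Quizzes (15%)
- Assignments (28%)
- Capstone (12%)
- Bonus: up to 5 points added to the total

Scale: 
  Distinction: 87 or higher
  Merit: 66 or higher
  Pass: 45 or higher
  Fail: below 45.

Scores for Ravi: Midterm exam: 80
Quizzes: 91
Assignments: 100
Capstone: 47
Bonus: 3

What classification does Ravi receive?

Merit

Weighted total:
  Midterm exam 80 × 0.45 = 36
  Quizzes 91 × 0.15 = 13.65
  Assignments 100 × 0.28 = 28
  Capstone 47 × 0.12 = 5.64
Sum = 83.29
Bonus: 83.29 + 3 = 86.29
86.29 is ≥ 66 and < 87 → Merit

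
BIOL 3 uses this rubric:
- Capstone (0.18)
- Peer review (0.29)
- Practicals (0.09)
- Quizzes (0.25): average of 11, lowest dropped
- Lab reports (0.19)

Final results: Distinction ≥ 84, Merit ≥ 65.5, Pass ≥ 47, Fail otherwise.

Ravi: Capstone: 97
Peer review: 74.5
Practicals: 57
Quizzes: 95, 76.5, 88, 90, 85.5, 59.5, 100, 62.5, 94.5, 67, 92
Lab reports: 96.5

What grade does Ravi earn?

Merit

Quizzes: drop 59.5 → average of remaining 10 = 851/10 = 85.1
Weighted total:
  Capstone 97 × 0.18 = 17.46
  Peer review 74.5 × 0.29 = 21.605
  Practicals 57 × 0.09 = 5.13
  Quizzes 85.1 × 0.25 = 21.275
  Lab reports 96.5 × 0.19 = 18.335
Sum = 83.805
83.805 is ≥ 65.5 and < 84 → Merit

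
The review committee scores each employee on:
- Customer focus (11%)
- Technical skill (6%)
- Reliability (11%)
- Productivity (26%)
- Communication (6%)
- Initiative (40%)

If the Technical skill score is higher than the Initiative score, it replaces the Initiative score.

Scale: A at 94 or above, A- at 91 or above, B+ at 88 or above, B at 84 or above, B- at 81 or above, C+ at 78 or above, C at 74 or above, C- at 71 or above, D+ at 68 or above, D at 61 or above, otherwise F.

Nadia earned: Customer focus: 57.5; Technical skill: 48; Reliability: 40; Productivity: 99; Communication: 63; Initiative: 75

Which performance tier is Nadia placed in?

Technical skill (48) ≤ Initiative (75), so Initiative stays at 75.
Weighted total:
  Customer focus 57.5 × 0.11 = 6.325
  Technical skill 48 × 0.06 = 2.88
  Reliability 40 × 0.11 = 4.4
  Productivity 99 × 0.26 = 25.74
  Communication 63 × 0.06 = 3.78
  Initiative 75 × 0.4 = 30
Sum = 73.125
73.125 is ≥ 71 and < 74 → C-

C-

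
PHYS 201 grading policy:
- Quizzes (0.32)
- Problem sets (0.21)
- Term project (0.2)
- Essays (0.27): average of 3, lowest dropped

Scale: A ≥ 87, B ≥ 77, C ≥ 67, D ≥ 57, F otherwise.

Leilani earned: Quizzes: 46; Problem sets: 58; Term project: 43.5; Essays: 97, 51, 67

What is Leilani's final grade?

D

Essays: drop 51 → average of remaining 2 = 164/2 = 82
Weighted total:
  Quizzes 46 × 0.32 = 14.72
  Problem sets 58 × 0.21 = 12.18
  Term project 43.5 × 0.2 = 8.7
  Essays 82 × 0.27 = 22.14
Sum = 57.74
57.74 is ≥ 57 and < 67 → D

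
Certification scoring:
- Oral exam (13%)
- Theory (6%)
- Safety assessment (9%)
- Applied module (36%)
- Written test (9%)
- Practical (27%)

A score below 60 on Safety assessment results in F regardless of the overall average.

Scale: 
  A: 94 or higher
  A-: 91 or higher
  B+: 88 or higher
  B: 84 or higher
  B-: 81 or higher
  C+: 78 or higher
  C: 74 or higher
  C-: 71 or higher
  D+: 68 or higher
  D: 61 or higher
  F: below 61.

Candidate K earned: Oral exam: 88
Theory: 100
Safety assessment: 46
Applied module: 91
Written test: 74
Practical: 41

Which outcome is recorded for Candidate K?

Safety assessment score 46 < 60: minimum not met.
Weighted total:
  Oral exam 88 × 0.13 = 11.44
  Theory 100 × 0.06 = 6
  Safety assessment 46 × 0.09 = 4.14
  Applied module 91 × 0.36 = 32.76
  Written test 74 × 0.09 = 6.66
  Practical 41 × 0.27 = 11.07
Sum = 72.07
Because the Safety assessment minimum was not met, the result is F.

F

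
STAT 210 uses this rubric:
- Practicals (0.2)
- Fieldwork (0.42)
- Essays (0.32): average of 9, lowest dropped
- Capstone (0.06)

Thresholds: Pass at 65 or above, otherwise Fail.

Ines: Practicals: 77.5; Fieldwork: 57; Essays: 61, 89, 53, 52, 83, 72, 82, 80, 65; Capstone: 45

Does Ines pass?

Pass

Essays: drop 52 → average of remaining 8 = 585/8 = 73.125
Weighted total:
  Practicals 77.5 × 0.2 = 15.5
  Fieldwork 57 × 0.42 = 23.94
  Essays 73.125 × 0.32 = 23.4
  Capstone 45 × 0.06 = 2.7
Sum = 65.54
65.54 ≥ 65 → Pass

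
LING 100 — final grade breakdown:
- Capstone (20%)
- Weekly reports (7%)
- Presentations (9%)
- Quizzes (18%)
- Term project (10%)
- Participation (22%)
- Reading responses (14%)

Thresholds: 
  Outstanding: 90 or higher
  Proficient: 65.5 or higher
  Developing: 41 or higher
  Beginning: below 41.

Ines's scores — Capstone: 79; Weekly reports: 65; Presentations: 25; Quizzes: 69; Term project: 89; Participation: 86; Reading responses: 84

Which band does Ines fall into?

Proficient

Weighted total:
  Capstone 79 × 0.2 = 15.8
  Weekly reports 65 × 0.07 = 4.55
  Presentations 25 × 0.09 = 2.25
  Quizzes 69 × 0.18 = 12.42
  Term project 89 × 0.1 = 8.9
  Participation 86 × 0.22 = 18.92
  Reading responses 84 × 0.14 = 11.76
Sum = 74.6
74.6 is ≥ 65.5 and < 90 → Proficient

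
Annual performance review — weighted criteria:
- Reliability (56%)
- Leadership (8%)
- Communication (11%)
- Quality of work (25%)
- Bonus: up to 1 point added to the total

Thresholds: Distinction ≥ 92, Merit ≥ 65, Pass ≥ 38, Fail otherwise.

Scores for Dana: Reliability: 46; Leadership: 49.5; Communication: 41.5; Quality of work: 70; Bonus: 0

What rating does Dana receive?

Weighted total:
  Reliability 46 × 0.56 = 25.76
  Leadership 49.5 × 0.08 = 3.96
  Communication 41.5 × 0.11 = 4.565
  Quality of work 70 × 0.25 = 17.5
Sum = 51.785
Bonus: 51.785 + 0 = 51.785
51.785 is ≥ 38 and < 65 → Pass

Pass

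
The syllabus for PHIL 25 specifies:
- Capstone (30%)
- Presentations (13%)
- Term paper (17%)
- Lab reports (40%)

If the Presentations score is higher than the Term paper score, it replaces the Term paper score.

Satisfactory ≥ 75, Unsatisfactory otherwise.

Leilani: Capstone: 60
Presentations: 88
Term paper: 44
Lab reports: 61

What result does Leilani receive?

Presentations (88) > Term paper (44), so Term paper counts as 88.
Weighted total:
  Capstone 60 × 0.3 = 18
  Presentations 88 × 0.13 = 11.44
  Term paper 88 × 0.17 = 14.96
  Lab reports 61 × 0.4 = 24.4
Sum = 68.8
68.8 < 75 → Unsatisfactory

Unsatisfactory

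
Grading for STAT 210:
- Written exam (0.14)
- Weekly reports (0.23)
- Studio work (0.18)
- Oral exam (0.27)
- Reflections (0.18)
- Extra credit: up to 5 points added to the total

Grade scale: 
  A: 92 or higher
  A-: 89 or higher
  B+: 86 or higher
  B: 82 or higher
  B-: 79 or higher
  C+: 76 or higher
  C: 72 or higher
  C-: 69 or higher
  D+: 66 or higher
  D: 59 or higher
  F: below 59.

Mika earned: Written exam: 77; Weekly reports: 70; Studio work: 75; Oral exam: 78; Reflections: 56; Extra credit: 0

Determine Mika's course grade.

C-

Weighted total:
  Written exam 77 × 0.14 = 10.78
  Weekly reports 70 × 0.23 = 16.1
  Studio work 75 × 0.18 = 13.5
  Oral exam 78 × 0.27 = 21.06
  Reflections 56 × 0.18 = 10.08
Sum = 71.52
Extra credit: 71.52 + 0 = 71.52
71.52 is ≥ 69 and < 72 → C-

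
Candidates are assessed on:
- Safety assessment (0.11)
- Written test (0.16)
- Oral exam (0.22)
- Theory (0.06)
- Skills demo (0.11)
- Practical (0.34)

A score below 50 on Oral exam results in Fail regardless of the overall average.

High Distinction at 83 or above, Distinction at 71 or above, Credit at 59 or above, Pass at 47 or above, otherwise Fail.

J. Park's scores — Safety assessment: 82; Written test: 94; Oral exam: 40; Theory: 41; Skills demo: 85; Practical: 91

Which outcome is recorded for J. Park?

Fail

Oral exam score 40 < 50: minimum not met.
Weighted total:
  Safety assessment 82 × 0.11 = 9.02
  Written test 94 × 0.16 = 15.04
  Oral exam 40 × 0.22 = 8.8
  Theory 41 × 0.06 = 2.46
  Skills demo 85 × 0.11 = 9.35
  Practical 91 × 0.34 = 30.94
Sum = 75.61
Because the Oral exam minimum was not met, the result is Fail.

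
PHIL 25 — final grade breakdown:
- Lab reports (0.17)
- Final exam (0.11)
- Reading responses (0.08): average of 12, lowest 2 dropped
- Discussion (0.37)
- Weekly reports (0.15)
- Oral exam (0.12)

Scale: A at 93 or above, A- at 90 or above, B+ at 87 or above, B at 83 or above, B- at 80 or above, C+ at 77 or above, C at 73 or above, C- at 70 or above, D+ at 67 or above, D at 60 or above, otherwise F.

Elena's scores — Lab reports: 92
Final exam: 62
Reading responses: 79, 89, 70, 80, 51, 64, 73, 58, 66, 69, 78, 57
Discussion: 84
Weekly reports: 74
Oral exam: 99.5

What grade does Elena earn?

Reading responses: drop 51, 57 → average of remaining 10 = 726/10 = 72.6
Weighted total:
  Lab reports 92 × 0.17 = 15.64
  Final exam 62 × 0.11 = 6.82
  Reading responses 72.6 × 0.08 = 5.808
  Discussion 84 × 0.37 = 31.08
  Weekly reports 74 × 0.15 = 11.1
  Oral exam 99.5 × 0.12 = 11.94
Sum = 82.388
82.388 is ≥ 80 and < 83 → B-

B-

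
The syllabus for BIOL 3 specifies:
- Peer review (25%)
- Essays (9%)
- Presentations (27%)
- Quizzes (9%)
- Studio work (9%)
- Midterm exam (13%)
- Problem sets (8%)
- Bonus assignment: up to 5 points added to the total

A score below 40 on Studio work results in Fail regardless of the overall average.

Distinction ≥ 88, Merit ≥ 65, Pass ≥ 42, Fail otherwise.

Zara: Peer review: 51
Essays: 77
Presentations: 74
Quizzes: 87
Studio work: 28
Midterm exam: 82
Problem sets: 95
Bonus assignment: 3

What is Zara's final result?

Fail

Studio work score 28 < 40: minimum not met.
Weighted total:
  Peer review 51 × 0.25 = 12.75
  Essays 77 × 0.09 = 6.93
  Presentations 74 × 0.27 = 19.98
  Quizzes 87 × 0.09 = 7.83
  Studio work 28 × 0.09 = 2.52
  Midterm exam 82 × 0.13 = 10.66
  Problem sets 95 × 0.08 = 7.6
Sum = 68.27
Bonus assignment: 68.27 + 3 = 71.27
Because the Studio work minimum was not met, the result is Fail.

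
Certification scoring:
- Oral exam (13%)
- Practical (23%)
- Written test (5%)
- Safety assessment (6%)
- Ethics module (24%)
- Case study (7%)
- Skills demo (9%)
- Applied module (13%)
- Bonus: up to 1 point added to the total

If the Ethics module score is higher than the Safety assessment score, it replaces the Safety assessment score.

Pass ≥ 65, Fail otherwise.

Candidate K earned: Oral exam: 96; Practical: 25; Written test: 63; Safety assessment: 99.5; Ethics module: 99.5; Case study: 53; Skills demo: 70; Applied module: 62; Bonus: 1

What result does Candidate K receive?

Ethics module (99.5) ≤ Safety assessment (99.5), so Safety assessment stays at 99.5.
Weighted total:
  Oral exam 96 × 0.13 = 12.48
  Practical 25 × 0.23 = 5.75
  Written test 63 × 0.05 = 3.15
  Safety assessment 99.5 × 0.06 = 5.97
  Ethics module 99.5 × 0.24 = 23.88
  Case study 53 × 0.07 = 3.71
  Skills demo 70 × 0.09 = 6.3
  Applied module 62 × 0.13 = 8.06
Sum = 69.3
Bonus: 69.3 + 1 = 70.3
70.3 ≥ 65 → Pass

Pass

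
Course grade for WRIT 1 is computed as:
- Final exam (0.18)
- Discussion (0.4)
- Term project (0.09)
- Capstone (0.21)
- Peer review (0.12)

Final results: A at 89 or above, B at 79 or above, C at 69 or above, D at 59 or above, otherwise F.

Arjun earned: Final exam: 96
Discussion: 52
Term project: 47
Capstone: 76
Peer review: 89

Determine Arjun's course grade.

D

Weighted total:
  Final exam 96 × 0.18 = 17.28
  Discussion 52 × 0.4 = 20.8
  Term project 47 × 0.09 = 4.23
  Capstone 76 × 0.21 = 15.96
  Peer review 89 × 0.12 = 10.68
Sum = 68.95
68.95 is ≥ 59 and < 69 → D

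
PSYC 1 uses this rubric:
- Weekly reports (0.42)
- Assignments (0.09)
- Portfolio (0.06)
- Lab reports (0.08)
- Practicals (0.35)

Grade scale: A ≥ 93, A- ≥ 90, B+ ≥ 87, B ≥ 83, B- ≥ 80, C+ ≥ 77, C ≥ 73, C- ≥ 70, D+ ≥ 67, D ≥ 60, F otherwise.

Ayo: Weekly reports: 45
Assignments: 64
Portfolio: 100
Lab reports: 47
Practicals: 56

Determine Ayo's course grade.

F

Weighted total:
  Weekly reports 45 × 0.42 = 18.9
  Assignments 64 × 0.09 = 5.76
  Portfolio 100 × 0.06 = 6
  Lab reports 47 × 0.08 = 3.76
  Practicals 56 × 0.35 = 19.6
Sum = 54.02
54.02 < 60 → F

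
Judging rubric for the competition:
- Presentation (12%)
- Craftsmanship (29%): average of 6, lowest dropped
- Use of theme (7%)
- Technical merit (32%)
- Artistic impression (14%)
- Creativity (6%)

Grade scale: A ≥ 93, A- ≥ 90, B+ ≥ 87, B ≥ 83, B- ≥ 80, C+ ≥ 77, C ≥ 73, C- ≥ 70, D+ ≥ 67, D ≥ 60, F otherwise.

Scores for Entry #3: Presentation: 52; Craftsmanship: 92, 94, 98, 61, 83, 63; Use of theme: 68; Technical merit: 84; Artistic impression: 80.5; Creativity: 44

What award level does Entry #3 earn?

C

Craftsmanship: drop 61 → average of remaining 5 = 430/5 = 86
Weighted total:
  Presentation 52 × 0.12 = 6.24
  Craftsmanship 86 × 0.29 = 24.94
  Use of theme 68 × 0.07 = 4.76
  Technical merit 84 × 0.32 = 26.88
  Artistic impression 80.5 × 0.14 = 11.27
  Creativity 44 × 0.06 = 2.64
Sum = 76.73
76.73 is ≥ 73 and < 77 → C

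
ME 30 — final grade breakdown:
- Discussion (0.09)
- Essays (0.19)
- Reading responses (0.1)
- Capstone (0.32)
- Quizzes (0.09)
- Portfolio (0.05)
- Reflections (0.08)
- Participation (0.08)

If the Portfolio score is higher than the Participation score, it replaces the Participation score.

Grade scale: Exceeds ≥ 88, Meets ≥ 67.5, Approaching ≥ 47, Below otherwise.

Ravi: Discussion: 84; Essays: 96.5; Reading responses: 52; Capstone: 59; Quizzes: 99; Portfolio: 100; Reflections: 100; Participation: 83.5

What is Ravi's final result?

Meets

Portfolio (100) > Participation (83.5), so Participation counts as 100.
Weighted total:
  Discussion 84 × 0.09 = 7.56
  Essays 96.5 × 0.19 = 18.335
  Reading responses 52 × 0.1 = 5.2
  Capstone 59 × 0.32 = 18.88
  Quizzes 99 × 0.09 = 8.91
  Portfolio 100 × 0.05 = 5
  Reflections 100 × 0.08 = 8
  Participation 100 × 0.08 = 8
Sum = 79.885
79.885 is ≥ 67.5 and < 88 → Meets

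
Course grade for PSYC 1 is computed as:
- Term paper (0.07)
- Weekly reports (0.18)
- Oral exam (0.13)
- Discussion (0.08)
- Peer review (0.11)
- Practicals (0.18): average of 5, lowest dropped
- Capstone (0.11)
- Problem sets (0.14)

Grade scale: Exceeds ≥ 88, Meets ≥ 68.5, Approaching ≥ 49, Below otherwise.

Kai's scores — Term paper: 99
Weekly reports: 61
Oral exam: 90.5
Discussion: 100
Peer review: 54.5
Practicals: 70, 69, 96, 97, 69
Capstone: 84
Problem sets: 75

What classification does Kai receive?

Meets

Practicals: drop 69 → average of remaining 4 = 332/4 = 83
Weighted total:
  Term paper 99 × 0.07 = 6.93
  Weekly reports 61 × 0.18 = 10.98
  Oral exam 90.5 × 0.13 = 11.765
  Discussion 100 × 0.08 = 8
  Peer review 54.5 × 0.11 = 5.995
  Practicals 83 × 0.18 = 14.94
  Capstone 84 × 0.11 = 9.24
  Problem sets 75 × 0.14 = 10.5
Sum = 78.35
78.35 is ≥ 68.5 and < 88 → Meets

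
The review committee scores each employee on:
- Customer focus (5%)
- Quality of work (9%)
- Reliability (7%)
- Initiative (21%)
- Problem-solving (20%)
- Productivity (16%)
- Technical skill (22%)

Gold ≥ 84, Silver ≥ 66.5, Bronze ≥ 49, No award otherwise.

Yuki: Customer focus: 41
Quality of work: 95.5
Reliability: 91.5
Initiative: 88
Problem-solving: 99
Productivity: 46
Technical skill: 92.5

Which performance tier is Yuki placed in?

Silver

Weighted total:
  Customer focus 41 × 0.05 = 2.05
  Quality of work 95.5 × 0.09 = 8.595
  Reliability 91.5 × 0.07 = 6.405
  Initiative 88 × 0.21 = 18.48
  Problem-solving 99 × 0.2 = 19.8
  Productivity 46 × 0.16 = 7.36
  Technical skill 92.5 × 0.22 = 20.35
Sum = 83.04
83.04 is ≥ 66.5 and < 84 → Silver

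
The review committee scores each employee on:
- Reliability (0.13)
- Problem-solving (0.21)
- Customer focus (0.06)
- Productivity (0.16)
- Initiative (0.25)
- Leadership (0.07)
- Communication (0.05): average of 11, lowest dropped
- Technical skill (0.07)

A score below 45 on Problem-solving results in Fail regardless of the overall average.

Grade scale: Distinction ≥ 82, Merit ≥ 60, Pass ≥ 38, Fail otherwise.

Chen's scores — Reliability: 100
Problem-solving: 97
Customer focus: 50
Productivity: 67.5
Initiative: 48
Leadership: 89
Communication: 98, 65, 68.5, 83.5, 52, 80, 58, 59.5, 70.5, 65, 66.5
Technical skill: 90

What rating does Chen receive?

Communication: drop 52 → average of remaining 10 = 714.5/10 = 71.45
Problem-solving score 97 ≥ 45: minimum met.
Weighted total:
  Reliability 100 × 0.13 = 13
  Problem-solving 97 × 0.21 = 20.37
  Customer focus 50 × 0.06 = 3
  Productivity 67.5 × 0.16 = 10.8
  Initiative 48 × 0.25 = 12
  Leadership 89 × 0.07 = 6.23
  Communication 71.45 × 0.05 = 3.5725
  Technical skill 90 × 0.07 = 6.3
Sum = 75.2725
75.2725 is ≥ 60 and < 82 → Merit

Merit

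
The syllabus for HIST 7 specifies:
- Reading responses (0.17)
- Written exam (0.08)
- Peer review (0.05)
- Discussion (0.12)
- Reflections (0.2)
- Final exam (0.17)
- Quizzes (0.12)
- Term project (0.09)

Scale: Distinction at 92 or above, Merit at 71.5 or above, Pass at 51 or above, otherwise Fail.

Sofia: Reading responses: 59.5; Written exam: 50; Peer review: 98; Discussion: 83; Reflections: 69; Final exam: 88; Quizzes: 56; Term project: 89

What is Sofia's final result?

Weighted total:
  Reading responses 59.5 × 0.17 = 10.115
  Written exam 50 × 0.08 = 4
  Peer review 98 × 0.05 = 4.9
  Discussion 83 × 0.12 = 9.96
  Reflections 69 × 0.2 = 13.8
  Final exam 88 × 0.17 = 14.96
  Quizzes 56 × 0.12 = 6.72
  Term project 89 × 0.09 = 8.01
Sum = 72.465
72.465 is ≥ 71.5 and < 92 → Merit

Merit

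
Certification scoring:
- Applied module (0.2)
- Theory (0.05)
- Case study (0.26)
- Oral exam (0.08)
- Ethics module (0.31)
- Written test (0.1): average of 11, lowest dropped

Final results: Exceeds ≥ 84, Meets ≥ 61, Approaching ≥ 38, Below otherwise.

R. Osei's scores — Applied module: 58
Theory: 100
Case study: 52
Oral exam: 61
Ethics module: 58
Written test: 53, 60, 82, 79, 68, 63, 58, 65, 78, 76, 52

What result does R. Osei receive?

Written test: drop 52 → average of remaining 10 = 682/10 = 68.2
Weighted total:
  Applied module 58 × 0.2 = 11.6
  Theory 100 × 0.05 = 5
  Case study 52 × 0.26 = 13.52
  Oral exam 61 × 0.08 = 4.88
  Ethics module 58 × 0.31 = 17.98
  Written test 68.2 × 0.1 = 6.82
Sum = 59.8
59.8 is ≥ 38 and < 61 → Approaching

Approaching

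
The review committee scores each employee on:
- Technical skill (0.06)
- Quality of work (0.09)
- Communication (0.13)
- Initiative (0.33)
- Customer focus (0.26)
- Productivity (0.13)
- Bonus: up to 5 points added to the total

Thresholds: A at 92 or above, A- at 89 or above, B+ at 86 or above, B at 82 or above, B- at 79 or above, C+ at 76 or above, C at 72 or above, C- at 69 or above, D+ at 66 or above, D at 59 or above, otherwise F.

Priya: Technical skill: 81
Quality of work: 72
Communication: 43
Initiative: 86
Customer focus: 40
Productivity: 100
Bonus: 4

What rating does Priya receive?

C

Weighted total:
  Technical skill 81 × 0.06 = 4.86
  Quality of work 72 × 0.09 = 6.48
  Communication 43 × 0.13 = 5.59
  Initiative 86 × 0.33 = 28.38
  Customer focus 40 × 0.26 = 10.4
  Productivity 100 × 0.13 = 13
Sum = 68.71
Bonus: 68.71 + 4 = 72.71
72.71 is ≥ 72 and < 76 → C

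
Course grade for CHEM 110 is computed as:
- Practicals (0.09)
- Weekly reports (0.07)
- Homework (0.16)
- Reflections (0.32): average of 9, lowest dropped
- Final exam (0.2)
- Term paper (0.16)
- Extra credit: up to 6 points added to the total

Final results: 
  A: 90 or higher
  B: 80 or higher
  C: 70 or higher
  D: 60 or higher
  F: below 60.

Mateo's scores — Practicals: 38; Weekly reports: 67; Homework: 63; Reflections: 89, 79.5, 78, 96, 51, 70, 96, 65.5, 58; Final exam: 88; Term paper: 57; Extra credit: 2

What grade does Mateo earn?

C

Reflections: drop 51 → average of remaining 8 = 632/8 = 79
Weighted total:
  Practicals 38 × 0.09 = 3.42
  Weekly reports 67 × 0.07 = 4.69
  Homework 63 × 0.16 = 10.08
  Reflections 79 × 0.32 = 25.28
  Final exam 88 × 0.2 = 17.6
  Term paper 57 × 0.16 = 9.12
Sum = 70.19
Extra credit: 70.19 + 2 = 72.19
72.19 is ≥ 70 and < 80 → C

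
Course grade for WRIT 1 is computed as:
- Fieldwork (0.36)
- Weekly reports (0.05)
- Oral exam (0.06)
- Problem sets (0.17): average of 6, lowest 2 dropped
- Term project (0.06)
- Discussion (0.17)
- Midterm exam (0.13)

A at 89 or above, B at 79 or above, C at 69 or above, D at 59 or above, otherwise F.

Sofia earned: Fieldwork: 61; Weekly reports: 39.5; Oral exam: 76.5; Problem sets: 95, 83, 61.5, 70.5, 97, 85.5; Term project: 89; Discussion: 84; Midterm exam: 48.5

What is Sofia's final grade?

C

Problem sets: drop 61.5, 70.5 → average of remaining 4 = 360.5/4 = 90.125
Weighted total:
  Fieldwork 61 × 0.36 = 21.96
  Weekly reports 39.5 × 0.05 = 1.975
  Oral exam 76.5 × 0.06 = 4.59
  Problem sets 90.125 × 0.17 = 15.32125
  Term project 89 × 0.06 = 5.34
  Discussion 84 × 0.17 = 14.28
  Midterm exam 48.5 × 0.13 = 6.305
Sum = 69.77125
69.77125 is ≥ 69 and < 79 → C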